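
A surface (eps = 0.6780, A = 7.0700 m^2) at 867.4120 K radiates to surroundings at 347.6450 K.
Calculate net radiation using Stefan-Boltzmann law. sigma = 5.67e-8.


T^4 = 5.6611e+11
Tsurr^4 = 1.4606e+10
Q = 0.6780 * 5.67e-8 * 7.0700 * 5.5150e+11 = 149893.0162 W

149893.0162 W


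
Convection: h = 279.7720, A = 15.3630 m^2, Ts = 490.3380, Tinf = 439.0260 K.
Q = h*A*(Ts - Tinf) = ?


dT = 51.3120 K
Q = 279.7720 * 15.3630 * 51.3120 = 220546.0179 W

220546.0179 W


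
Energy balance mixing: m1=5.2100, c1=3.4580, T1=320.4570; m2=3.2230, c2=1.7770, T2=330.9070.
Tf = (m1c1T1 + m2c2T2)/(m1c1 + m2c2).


num = 7668.6051
den = 23.7435
Tf = 322.9777 K

322.9777 K


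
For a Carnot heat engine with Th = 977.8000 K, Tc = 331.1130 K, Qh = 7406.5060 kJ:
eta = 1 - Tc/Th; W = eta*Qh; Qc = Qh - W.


eta = 1 - 331.1130/977.8000 = 0.6614
W = 0.6614 * 7406.5060 = 4898.4364 kJ
Qc = 7406.5060 - 4898.4364 = 2508.0696 kJ

eta = 66.1369%, W = 4898.4364 kJ, Qc = 2508.0696 kJ


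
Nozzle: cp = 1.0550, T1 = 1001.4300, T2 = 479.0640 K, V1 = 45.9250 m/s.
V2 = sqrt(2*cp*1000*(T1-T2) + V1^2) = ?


dT = 522.3660 K
2*cp*1000*dT = 1102192.2600
V1^2 = 2109.1056
V2 = sqrt(1104301.3656) = 1050.8574 m/s

1050.8574 m/s


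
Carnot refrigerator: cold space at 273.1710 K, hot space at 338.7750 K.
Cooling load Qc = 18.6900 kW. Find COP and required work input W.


COP = 273.1710 / 65.6040 = 4.1639
W = 18.6900 / 4.1639 = 4.4885 kW

COP = 4.1639, W = 4.4885 kW


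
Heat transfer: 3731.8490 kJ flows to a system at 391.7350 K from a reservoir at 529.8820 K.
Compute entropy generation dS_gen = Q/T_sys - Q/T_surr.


dS_sys = 3731.8490/391.7350 = 9.5265 kJ/K
dS_surr = -3731.8490/529.8820 = -7.0428 kJ/K
dS_gen = 9.5265 - 7.0428 = 2.4837 kJ/K (irreversible)

dS_gen = 2.4837 kJ/K, irreversible


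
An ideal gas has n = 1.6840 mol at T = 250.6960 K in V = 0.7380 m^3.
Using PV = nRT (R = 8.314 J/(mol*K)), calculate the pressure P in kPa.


P = nRT/V = 1.6840 * 8.314 * 250.6960 / 0.7380
= 3509.9385 / 0.7380 = 4756.0143 Pa = 4.7560 kPa

4.7560 kPa


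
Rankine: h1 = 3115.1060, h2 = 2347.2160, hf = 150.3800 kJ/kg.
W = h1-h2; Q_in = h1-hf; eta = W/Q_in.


W = 767.8900 kJ/kg
Q_in = 2964.7260 kJ/kg
eta = 0.2590 = 25.9009%

eta = 25.9009%


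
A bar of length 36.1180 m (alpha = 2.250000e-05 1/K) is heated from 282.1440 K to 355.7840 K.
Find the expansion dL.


dT = 73.6400 K
dL = 2.250000e-05 * 36.1180 * 73.6400 = 0.059844 m
L_final = 36.177844 m

dL = 0.059844 m


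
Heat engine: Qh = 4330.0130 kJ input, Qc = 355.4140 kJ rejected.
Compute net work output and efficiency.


W = 4330.0130 - 355.4140 = 3974.5990 kJ
eta = 3974.5990 / 4330.0130 = 0.9179 = 91.7918%

W = 3974.5990 kJ, eta = 91.7918%


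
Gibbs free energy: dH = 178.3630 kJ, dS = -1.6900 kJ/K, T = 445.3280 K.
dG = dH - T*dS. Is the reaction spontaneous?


T*dS = 445.3280 * -1.6900 = -752.6043 kJ
dG = 178.3630 + 752.6043 = 930.9673 kJ (non-spontaneous)

dG = 930.9673 kJ, non-spontaneous


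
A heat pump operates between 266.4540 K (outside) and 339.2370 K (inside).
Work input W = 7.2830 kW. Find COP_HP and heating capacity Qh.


COP = 339.2370 / 72.7830 = 4.6609
Qh = 4.6609 * 7.2830 = 33.9456 kW

COP = 4.6609, Qh = 33.9456 kW


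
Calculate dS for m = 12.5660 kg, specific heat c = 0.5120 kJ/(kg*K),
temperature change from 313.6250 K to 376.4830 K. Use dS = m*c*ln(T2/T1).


T2/T1 = 1.2004
ln(T2/T1) = 0.1827
dS = 12.5660 * 0.5120 * 0.1827 = 1.1753 kJ/K

1.1753 kJ/K


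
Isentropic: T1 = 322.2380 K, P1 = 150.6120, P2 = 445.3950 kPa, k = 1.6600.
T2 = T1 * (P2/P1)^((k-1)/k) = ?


(k-1)/k = 0.3976
(P2/P1)^exp = 1.5389
T2 = 322.2380 * 1.5389 = 495.9026 K

495.9026 K


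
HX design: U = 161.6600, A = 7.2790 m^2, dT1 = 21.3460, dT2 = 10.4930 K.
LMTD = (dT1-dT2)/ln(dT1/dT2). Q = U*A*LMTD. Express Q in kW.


LMTD = 15.2826 K
Q = 161.6600 * 7.2790 * 15.2826 = 17983.3392 W = 17.9833 kW

17.9833 kW


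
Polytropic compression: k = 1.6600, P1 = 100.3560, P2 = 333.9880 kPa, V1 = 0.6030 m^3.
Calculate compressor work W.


(k-1)/k = 0.3976
(P2/P1)^exp = 1.6129
W = 2.5152 * 100.3560 * 0.6030 * (1.6129 - 1) = 93.2908 kJ

93.2908 kJ


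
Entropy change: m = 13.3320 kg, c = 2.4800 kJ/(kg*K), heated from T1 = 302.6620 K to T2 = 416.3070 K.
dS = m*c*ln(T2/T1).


T2/T1 = 1.3755
ln(T2/T1) = 0.3188
dS = 13.3320 * 2.4800 * 0.3188 = 10.5408 kJ/K

10.5408 kJ/K


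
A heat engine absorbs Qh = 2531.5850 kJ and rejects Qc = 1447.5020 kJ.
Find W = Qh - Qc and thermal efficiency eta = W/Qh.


W = 2531.5850 - 1447.5020 = 1084.0830 kJ
eta = 1084.0830 / 2531.5850 = 0.4282 = 42.8223%

W = 1084.0830 kJ, eta = 42.8223%


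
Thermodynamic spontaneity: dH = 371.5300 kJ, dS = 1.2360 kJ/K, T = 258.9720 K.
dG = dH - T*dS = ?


T*dS = 258.9720 * 1.2360 = 320.0894 kJ
dG = 371.5300 - 320.0894 = 51.4406 kJ (non-spontaneous)

dG = 51.4406 kJ, non-spontaneous


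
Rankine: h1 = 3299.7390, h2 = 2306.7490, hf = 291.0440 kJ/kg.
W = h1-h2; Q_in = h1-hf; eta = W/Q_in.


W = 992.9900 kJ/kg
Q_in = 3008.6950 kJ/kg
eta = 0.3300 = 33.0040%

eta = 33.0040%


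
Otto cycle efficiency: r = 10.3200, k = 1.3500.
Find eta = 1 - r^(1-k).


r^(k-1) = 2.2635
eta = 1 - 1/2.2635 = 0.5582 = 55.8214%

55.8214%


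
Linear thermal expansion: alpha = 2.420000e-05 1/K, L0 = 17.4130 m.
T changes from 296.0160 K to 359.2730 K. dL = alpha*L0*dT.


dT = 63.2570 K
dL = 2.420000e-05 * 17.4130 * 63.2570 = 0.026656 m
L_final = 17.439656 m

dL = 0.026656 m


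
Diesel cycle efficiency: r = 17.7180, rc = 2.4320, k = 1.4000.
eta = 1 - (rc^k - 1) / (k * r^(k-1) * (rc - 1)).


r^(k-1) = 3.1577
rc^k = 3.4702
eta = 0.6098 = 60.9800%

60.9800%


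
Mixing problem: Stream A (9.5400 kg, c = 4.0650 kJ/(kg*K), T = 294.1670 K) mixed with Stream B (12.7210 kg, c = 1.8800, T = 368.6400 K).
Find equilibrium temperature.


num = 20224.0282
den = 62.6956
Tf = 322.5750 K

322.5750 K


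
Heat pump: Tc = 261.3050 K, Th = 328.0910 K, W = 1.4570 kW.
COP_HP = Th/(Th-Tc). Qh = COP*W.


COP = 328.0910 / 66.7860 = 4.9126
Qh = 4.9126 * 1.4570 = 7.1576 kW

COP = 4.9126, Qh = 7.1576 kW


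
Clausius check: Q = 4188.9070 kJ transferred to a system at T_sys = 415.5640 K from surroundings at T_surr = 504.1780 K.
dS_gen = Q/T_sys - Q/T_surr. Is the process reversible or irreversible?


dS_sys = 4188.9070/415.5640 = 10.0801 kJ/K
dS_surr = -4188.9070/504.1780 = -8.3084 kJ/K
dS_gen = 10.0801 - 8.3084 = 1.7717 kJ/K (irreversible)

dS_gen = 1.7717 kJ/K, irreversible


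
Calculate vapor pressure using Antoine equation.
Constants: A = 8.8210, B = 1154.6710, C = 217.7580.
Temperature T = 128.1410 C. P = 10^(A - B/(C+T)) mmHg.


C+T = 345.8990
B/(C+T) = 3.3382
log10(P) = 8.8210 - 3.3382 = 5.4828
P = 10^5.4828 = 303966.7920 mmHg

303966.7920 mmHg


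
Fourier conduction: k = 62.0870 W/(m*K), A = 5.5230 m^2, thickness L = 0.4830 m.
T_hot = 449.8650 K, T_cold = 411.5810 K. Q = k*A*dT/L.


dT = 38.2840 K
Q = 62.0870 * 5.5230 * 38.2840 / 0.4830 = 27179.7774 W

27179.7774 W


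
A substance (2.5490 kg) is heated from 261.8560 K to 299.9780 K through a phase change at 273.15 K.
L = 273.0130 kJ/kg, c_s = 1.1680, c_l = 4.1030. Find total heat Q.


Q1 (sensible, solid) = 2.5490 * 1.1680 * 11.2940 = 33.6249 kJ
Q2 (latent) = 2.5490 * 273.0130 = 695.9101 kJ
Q3 (sensible, liquid) = 2.5490 * 4.1030 * 26.8280 = 280.5819 kJ
Q_total = 1010.1169 kJ

1010.1169 kJ


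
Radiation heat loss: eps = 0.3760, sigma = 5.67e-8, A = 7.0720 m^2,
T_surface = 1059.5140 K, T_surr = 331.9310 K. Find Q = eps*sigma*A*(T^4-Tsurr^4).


T^4 = 1.2602e+12
Tsurr^4 = 1.2139e+10
Q = 0.3760 * 5.67e-8 * 7.0720 * 1.2480e+12 = 188163.8052 W

188163.8052 W


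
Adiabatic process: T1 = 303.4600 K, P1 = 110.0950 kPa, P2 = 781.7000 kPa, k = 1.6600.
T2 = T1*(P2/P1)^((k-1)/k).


(k-1)/k = 0.3976
(P2/P1)^exp = 2.1800
T2 = 303.4600 * 2.1800 = 661.5447 K

661.5447 K


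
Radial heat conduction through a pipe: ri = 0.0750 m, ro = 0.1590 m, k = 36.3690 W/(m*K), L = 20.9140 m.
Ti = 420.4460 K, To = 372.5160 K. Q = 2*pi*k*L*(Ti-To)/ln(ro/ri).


dT = 47.9300 K
ln(ro/ri) = 0.7514
Q = 2*pi*36.3690*20.9140*47.9300 / 0.7514 = 304842.3293 W

304842.3293 W


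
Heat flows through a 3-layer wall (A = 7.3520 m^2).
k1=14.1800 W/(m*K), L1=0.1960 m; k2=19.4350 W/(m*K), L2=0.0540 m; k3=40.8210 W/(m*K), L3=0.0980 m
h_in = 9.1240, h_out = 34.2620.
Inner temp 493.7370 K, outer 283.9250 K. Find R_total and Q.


R_conv_in = 1/(9.1240*7.3520) = 0.0149
R_1 = 0.1960/(14.1800*7.3520) = 0.0019
R_2 = 0.0540/(19.4350*7.3520) = 0.0004
R_3 = 0.0980/(40.8210*7.3520) = 0.0003
R_conv_out = 1/(34.2620*7.3520) = 0.0040
R_total = 0.0215 K/W
Q = 209.8120 / 0.0215 = 9775.9275 W

R_total = 0.0215 K/W, Q = 9775.9275 W


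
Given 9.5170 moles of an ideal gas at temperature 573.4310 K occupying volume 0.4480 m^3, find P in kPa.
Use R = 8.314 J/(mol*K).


P = nRT/V = 9.5170 * 8.314 * 573.4310 / 0.4480
= 45372.3483 / 0.4480 = 101277.5631 Pa = 101.2776 kPa

101.2776 kPa


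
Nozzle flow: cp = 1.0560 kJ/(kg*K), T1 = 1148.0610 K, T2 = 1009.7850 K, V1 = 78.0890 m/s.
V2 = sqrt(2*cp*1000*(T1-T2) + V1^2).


dT = 138.2760 K
2*cp*1000*dT = 292038.9120
V1^2 = 6097.8919
V2 = sqrt(298136.8039) = 546.0191 m/s

546.0191 m/s


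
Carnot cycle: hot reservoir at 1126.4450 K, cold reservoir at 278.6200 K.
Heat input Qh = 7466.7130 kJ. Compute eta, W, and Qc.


eta = 1 - 278.6200/1126.4450 = 0.7527
W = 0.7527 * 7466.7130 = 5619.8624 kJ
Qc = 7466.7130 - 5619.8624 = 1846.8506 kJ

eta = 75.2655%, W = 5619.8624 kJ, Qc = 1846.8506 kJ


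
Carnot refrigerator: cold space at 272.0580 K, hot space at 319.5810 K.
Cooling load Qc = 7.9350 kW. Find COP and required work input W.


COP = 272.0580 / 47.5230 = 5.7248
W = 7.9350 / 5.7248 = 1.3861 kW

COP = 5.7248, W = 1.3861 kW


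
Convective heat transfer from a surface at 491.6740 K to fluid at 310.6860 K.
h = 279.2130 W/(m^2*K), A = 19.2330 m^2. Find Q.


dT = 180.9880 K
Q = 279.2130 * 19.2330 * 180.9880 = 971924.3156 W

971924.3156 W


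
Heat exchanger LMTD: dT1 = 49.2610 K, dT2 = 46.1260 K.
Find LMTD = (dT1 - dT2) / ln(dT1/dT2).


dT1/dT2 = 1.0680
ln(dT1/dT2) = 0.0658
LMTD = 3.1350 / 0.0658 = 47.6763 K

47.6763 K


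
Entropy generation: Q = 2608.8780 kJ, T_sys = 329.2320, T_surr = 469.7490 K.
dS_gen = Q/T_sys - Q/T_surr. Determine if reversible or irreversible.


dS_sys = 2608.8780/329.2320 = 7.9241 kJ/K
dS_surr = -2608.8780/469.7490 = -5.5538 kJ/K
dS_gen = 7.9241 - 5.5538 = 2.3704 kJ/K (irreversible)

dS_gen = 2.3704 kJ/K, irreversible


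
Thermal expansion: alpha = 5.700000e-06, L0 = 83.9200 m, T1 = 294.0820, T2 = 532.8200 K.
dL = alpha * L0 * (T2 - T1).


dT = 238.7380 K
dL = 5.700000e-06 * 83.9200 * 238.7380 = 0.114199 m
L_final = 84.034199 m

dL = 0.114199 m


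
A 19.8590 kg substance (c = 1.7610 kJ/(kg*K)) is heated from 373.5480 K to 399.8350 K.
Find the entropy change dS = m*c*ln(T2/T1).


T2/T1 = 1.0704
ln(T2/T1) = 0.0680
dS = 19.8590 * 1.7610 * 0.0680 = 2.3783 kJ/K

2.3783 kJ/K


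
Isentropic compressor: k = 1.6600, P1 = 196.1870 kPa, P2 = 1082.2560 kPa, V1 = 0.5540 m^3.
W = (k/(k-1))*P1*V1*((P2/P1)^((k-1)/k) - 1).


(k-1)/k = 0.3976
(P2/P1)^exp = 1.9719
W = 2.5152 * 196.1870 * 0.5540 * (1.9719 - 1) = 265.6741 kJ

265.6741 kJ


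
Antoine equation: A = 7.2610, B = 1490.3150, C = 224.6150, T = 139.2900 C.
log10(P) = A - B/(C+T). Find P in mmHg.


C+T = 363.9050
B/(C+T) = 4.0953
log10(P) = 7.2610 - 4.0953 = 3.1657
P = 10^3.1657 = 1464.3982 mmHg

1464.3982 mmHg


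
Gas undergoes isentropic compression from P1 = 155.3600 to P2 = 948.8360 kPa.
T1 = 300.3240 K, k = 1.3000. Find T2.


(k-1)/k = 0.2308
(P2/P1)^exp = 1.5183
T2 = 300.3240 * 1.5183 = 455.9744 K

455.9744 K


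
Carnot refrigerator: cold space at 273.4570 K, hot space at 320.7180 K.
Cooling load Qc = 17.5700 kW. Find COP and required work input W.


COP = 273.4570 / 47.2610 = 5.7861
W = 17.5700 / 5.7861 = 3.0366 kW

COP = 5.7861, W = 3.0366 kW


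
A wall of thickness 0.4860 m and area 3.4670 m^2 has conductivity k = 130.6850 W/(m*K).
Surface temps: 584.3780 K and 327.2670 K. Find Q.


dT = 257.1110 K
Q = 130.6850 * 3.4670 * 257.1110 / 0.4860 = 239697.7581 W

239697.7581 W


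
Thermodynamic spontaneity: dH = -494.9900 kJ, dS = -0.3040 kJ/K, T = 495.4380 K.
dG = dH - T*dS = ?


T*dS = 495.4380 * -0.3040 = -150.6132 kJ
dG = -494.9900 + 150.6132 = -344.3768 kJ (spontaneous)

dG = -344.3768 kJ, spontaneous


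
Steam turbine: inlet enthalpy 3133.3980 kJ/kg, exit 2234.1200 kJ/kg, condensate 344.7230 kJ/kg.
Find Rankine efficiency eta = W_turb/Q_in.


W = 899.2780 kJ/kg
Q_in = 2788.6750 kJ/kg
eta = 0.3225 = 32.2475%

eta = 32.2475%


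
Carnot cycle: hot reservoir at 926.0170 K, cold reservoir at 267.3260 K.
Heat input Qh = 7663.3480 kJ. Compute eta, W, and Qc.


eta = 1 - 267.3260/926.0170 = 0.7113
W = 0.7113 * 7663.3480 = 5451.0645 kJ
Qc = 7663.3480 - 5451.0645 = 2212.2835 kJ

eta = 71.1316%, W = 5451.0645 kJ, Qc = 2212.2835 kJ


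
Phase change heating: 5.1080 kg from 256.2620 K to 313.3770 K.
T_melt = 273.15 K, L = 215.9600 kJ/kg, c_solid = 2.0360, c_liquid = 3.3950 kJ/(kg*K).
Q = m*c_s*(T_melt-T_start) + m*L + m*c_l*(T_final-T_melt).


Q1 (sensible, solid) = 5.1080 * 2.0360 * 16.8880 = 175.6333 kJ
Q2 (latent) = 5.1080 * 215.9600 = 1103.1237 kJ
Q3 (sensible, liquid) = 5.1080 * 3.3950 * 40.2270 = 697.6030 kJ
Q_total = 1976.3599 kJ

1976.3599 kJ


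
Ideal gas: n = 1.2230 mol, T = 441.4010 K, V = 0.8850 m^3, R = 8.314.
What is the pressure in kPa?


P = nRT/V = 1.2230 * 8.314 * 441.4010 / 0.8850
= 4488.1751 / 0.8850 = 5071.3843 Pa = 5.0714 kPa

5.0714 kPa


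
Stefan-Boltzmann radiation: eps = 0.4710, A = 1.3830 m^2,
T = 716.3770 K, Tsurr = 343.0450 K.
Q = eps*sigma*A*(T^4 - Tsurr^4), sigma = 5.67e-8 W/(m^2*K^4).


T^4 = 2.6337e+11
Tsurr^4 = 1.3849e+10
Q = 0.4710 * 5.67e-8 * 1.3830 * 2.4952e+11 = 9215.8261 W

9215.8261 W


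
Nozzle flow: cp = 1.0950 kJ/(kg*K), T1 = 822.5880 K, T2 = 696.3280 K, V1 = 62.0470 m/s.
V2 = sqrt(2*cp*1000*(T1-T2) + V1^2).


dT = 126.2600 K
2*cp*1000*dT = 276509.4000
V1^2 = 3849.8302
V2 = sqrt(280359.2302) = 529.4896 m/s

529.4896 m/s


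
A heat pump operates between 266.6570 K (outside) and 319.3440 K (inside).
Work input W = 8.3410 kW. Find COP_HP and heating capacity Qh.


COP = 319.3440 / 52.6870 = 6.0612
Qh = 6.0612 * 8.3410 = 50.5561 kW

COP = 6.0612, Qh = 50.5561 kW


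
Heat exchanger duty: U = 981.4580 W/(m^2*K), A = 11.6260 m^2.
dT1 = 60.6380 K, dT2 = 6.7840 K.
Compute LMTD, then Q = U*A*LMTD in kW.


LMTD = 24.5869 K
Q = 981.4580 * 11.6260 * 24.5869 = 280546.9316 W = 280.5469 kW

280.5469 kW


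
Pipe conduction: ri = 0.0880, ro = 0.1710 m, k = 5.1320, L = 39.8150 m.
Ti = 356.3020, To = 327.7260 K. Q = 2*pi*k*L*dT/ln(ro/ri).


dT = 28.5760 K
ln(ro/ri) = 0.6643
Q = 2*pi*5.1320*39.8150*28.5760 / 0.6643 = 55224.6457 W

55224.6457 W


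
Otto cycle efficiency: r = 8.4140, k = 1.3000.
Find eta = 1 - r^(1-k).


r^(k-1) = 1.8945
eta = 1 - 1/1.8945 = 0.4722 = 47.2164%

47.2164%


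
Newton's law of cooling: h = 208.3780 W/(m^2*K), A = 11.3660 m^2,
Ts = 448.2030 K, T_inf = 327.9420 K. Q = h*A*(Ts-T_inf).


dT = 120.2610 K
Q = 208.3780 * 11.3660 * 120.2610 = 284829.0805 W

284829.0805 W


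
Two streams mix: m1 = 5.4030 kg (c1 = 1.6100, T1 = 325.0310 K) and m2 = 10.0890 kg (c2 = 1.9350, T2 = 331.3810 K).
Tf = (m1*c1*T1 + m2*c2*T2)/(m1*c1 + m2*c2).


num = 9296.6805
den = 28.2210
Tf = 329.4237 K

329.4237 K


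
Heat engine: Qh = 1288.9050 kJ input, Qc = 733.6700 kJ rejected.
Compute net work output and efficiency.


W = 1288.9050 - 733.6700 = 555.2350 kJ
eta = 555.2350 / 1288.9050 = 0.4308 = 43.0780%

W = 555.2350 kJ, eta = 43.0780%


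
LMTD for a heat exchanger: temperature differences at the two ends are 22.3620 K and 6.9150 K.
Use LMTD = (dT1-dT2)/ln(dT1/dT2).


dT1/dT2 = 3.2338
ln(dT1/dT2) = 1.1737
LMTD = 15.4470 / 1.1737 = 13.1613 K

13.1613 K


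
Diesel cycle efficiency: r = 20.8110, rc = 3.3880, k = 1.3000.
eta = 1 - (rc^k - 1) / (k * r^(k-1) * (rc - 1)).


r^(k-1) = 2.4859
rc^k = 4.8857
eta = 0.4965 = 49.6496%

49.6496%


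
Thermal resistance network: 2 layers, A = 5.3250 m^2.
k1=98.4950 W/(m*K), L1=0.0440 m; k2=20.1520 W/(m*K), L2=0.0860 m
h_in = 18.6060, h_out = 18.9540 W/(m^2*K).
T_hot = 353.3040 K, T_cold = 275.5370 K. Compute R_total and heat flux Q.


R_conv_in = 1/(18.6060*5.3250) = 0.0101
R_1 = 0.0440/(98.4950*5.3250) = 8.3892e-05
R_2 = 0.0860/(20.1520*5.3250) = 0.0008
R_conv_out = 1/(18.9540*5.3250) = 0.0099
R_total = 0.0209 K/W
Q = 77.7670 / 0.0209 = 3723.3445 W

R_total = 0.0209 K/W, Q = 3723.3445 W


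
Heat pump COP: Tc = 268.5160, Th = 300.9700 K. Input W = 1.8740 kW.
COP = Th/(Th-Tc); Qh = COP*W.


COP = 300.9700 / 32.4540 = 9.2737
Qh = 9.2737 * 1.8740 = 17.3790 kW

COP = 9.2737, Qh = 17.3790 kW


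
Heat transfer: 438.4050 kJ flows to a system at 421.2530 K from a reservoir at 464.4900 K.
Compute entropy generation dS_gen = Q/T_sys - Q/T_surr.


dS_sys = 438.4050/421.2530 = 1.0407 kJ/K
dS_surr = -438.4050/464.4900 = -0.9438 kJ/K
dS_gen = 1.0407 - 0.9438 = 0.0969 kJ/K (irreversible)

dS_gen = 0.0969 kJ/K, irreversible


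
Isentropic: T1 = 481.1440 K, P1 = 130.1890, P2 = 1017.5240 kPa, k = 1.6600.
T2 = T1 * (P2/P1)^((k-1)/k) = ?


(k-1)/k = 0.3976
(P2/P1)^exp = 2.2648
T2 = 481.1440 * 2.2648 = 1089.7114 K

1089.7114 K


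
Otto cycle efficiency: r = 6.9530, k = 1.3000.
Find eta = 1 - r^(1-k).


r^(k-1) = 1.7892
eta = 1 - 1/1.7892 = 0.4411 = 44.1082%

44.1082%


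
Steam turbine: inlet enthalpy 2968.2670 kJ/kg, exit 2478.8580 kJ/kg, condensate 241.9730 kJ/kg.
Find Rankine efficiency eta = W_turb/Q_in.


W = 489.4090 kJ/kg
Q_in = 2726.2940 kJ/kg
eta = 0.1795 = 17.9514%

eta = 17.9514%


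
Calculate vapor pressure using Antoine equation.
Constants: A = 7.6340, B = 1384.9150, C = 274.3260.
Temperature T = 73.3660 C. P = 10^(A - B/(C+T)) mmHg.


C+T = 347.6920
B/(C+T) = 3.9832
log10(P) = 7.6340 - 3.9832 = 3.6508
P = 10^3.6508 = 4475.4207 mmHg

4475.4207 mmHg


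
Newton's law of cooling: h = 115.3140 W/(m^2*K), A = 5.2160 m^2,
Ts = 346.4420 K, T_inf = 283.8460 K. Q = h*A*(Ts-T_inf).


dT = 62.5960 K
Q = 115.3140 * 5.2160 * 62.5960 = 37650.1059 W

37650.1059 W


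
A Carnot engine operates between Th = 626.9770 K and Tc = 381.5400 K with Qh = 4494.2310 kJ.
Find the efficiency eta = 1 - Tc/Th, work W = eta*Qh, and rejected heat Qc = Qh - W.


eta = 1 - 381.5400/626.9770 = 0.3915
W = 0.3915 * 4494.2310 = 1759.3159 kJ
Qc = 4494.2310 - 1759.3159 = 2734.9151 kJ

eta = 39.1461%, W = 1759.3159 kJ, Qc = 2734.9151 kJ


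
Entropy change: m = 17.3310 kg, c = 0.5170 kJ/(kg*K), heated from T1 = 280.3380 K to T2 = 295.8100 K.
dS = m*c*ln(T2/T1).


T2/T1 = 1.0552
ln(T2/T1) = 0.0537
dS = 17.3310 * 0.5170 * 0.0537 = 0.4814 kJ/K

0.4814 kJ/K


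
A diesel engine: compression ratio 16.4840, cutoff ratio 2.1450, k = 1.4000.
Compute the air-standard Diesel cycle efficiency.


r^(k-1) = 3.0678
rc^k = 2.9107
eta = 0.6115 = 61.1461%

61.1461%


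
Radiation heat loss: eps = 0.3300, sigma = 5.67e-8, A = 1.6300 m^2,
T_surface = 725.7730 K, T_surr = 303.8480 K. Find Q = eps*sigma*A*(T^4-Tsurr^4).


T^4 = 2.7746e+11
Tsurr^4 = 8.5236e+09
Q = 0.3300 * 5.67e-8 * 1.6300 * 2.6894e+11 = 8202.3265 W

8202.3265 W


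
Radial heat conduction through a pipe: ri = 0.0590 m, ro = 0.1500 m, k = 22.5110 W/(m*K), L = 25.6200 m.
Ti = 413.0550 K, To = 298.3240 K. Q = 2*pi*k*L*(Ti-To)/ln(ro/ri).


dT = 114.7310 K
ln(ro/ri) = 0.9331
Q = 2*pi*22.5110*25.6200*114.7310 / 0.9331 = 445561.2071 W

445561.2071 W


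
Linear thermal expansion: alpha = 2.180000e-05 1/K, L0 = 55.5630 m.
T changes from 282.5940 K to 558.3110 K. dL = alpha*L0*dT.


dT = 275.7170 K
dL = 2.180000e-05 * 55.5630 * 275.7170 = 0.333969 m
L_final = 55.896969 m

dL = 0.333969 m


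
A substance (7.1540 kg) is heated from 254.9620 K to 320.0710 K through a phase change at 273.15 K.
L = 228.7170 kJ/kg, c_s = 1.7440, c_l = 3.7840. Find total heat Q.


Q1 (sensible, solid) = 7.1540 * 1.7440 * 18.1880 = 226.9240 kJ
Q2 (latent) = 7.1540 * 228.7170 = 1636.2414 kJ
Q3 (sensible, liquid) = 7.1540 * 3.7840 * 46.9210 = 1270.1860 kJ
Q_total = 3133.3514 kJ

3133.3514 kJ


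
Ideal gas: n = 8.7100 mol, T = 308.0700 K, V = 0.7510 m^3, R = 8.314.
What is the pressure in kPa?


P = nRT/V = 8.7100 * 8.314 * 308.0700 / 0.7510
= 22308.8706 / 0.7510 = 29705.5533 Pa = 29.7056 kPa

29.7056 kPa


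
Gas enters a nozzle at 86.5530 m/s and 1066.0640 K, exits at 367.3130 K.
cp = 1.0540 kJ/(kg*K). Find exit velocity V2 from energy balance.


dT = 698.7510 K
2*cp*1000*dT = 1472967.1080
V1^2 = 7491.4218
V2 = sqrt(1480458.5298) = 1216.7409 m/s

1216.7409 m/s


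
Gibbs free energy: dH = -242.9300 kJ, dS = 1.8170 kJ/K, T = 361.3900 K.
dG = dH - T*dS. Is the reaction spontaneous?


T*dS = 361.3900 * 1.8170 = 656.6456 kJ
dG = -242.9300 - 656.6456 = -899.5756 kJ (spontaneous)

dG = -899.5756 kJ, spontaneous


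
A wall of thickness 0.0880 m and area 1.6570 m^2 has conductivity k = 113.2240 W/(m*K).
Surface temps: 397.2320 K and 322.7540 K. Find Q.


dT = 74.4780 K
Q = 113.2240 * 1.6570 * 74.4780 / 0.0880 = 158783.8528 W

158783.8528 W


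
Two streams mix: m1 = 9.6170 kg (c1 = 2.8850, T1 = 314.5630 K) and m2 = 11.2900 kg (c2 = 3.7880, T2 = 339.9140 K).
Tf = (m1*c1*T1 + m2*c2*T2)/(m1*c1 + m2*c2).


num = 23264.5035
den = 70.5116
Tf = 329.9388 K

329.9388 K


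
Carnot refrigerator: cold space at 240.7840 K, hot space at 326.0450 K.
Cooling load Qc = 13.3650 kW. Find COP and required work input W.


COP = 240.7840 / 85.2610 = 2.8241
W = 13.3650 / 2.8241 = 4.7325 kW

COP = 2.8241, W = 4.7325 kW


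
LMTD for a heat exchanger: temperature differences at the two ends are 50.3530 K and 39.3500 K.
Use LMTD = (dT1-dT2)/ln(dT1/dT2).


dT1/dT2 = 1.2796
ln(dT1/dT2) = 0.2466
LMTD = 11.0030 / 0.2466 = 44.6257 K

44.6257 K


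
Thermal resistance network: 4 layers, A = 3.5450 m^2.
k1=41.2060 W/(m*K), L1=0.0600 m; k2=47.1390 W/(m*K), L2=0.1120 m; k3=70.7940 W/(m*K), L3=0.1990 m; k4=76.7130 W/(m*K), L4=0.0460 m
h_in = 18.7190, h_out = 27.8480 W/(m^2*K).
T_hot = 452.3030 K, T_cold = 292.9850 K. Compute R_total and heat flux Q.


R_conv_in = 1/(18.7190*3.5450) = 0.0151
R_1 = 0.0600/(41.2060*3.5450) = 0.0004
R_2 = 0.1120/(47.1390*3.5450) = 0.0007
R_3 = 0.1990/(70.7940*3.5450) = 0.0008
R_4 = 0.0460/(76.7130*3.5450) = 0.0002
R_conv_out = 1/(27.8480*3.5450) = 0.0101
R_total = 0.0272 K/W
Q = 159.3180 / 0.0272 = 5848.2097 W

R_total = 0.0272 K/W, Q = 5848.2097 W


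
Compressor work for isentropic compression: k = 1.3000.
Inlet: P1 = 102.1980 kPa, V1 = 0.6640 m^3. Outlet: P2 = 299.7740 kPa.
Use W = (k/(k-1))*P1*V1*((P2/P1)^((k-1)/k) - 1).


(k-1)/k = 0.2308
(P2/P1)^exp = 1.2819
W = 4.3333 * 102.1980 * 0.6640 * (1.2819 - 1) = 82.8916 kJ

82.8916 kJ


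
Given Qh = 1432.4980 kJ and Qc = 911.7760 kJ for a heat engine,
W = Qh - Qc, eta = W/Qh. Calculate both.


W = 1432.4980 - 911.7760 = 520.7220 kJ
eta = 520.7220 / 1432.4980 = 0.3635 = 36.3506%

W = 520.7220 kJ, eta = 36.3506%


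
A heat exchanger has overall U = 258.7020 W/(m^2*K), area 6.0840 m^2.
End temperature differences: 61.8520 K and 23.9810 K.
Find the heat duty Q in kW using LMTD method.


LMTD = 39.9701 K
Q = 258.7020 * 6.0840 * 39.9701 = 62910.7016 W = 62.9107 kW

62.9107 kW


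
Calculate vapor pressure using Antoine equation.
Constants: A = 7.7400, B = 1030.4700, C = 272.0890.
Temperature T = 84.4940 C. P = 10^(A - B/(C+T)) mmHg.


C+T = 356.5830
B/(C+T) = 2.8898
log10(P) = 7.7400 - 2.8898 = 4.8502
P = 10^4.8502 = 70819.6665 mmHg

70819.6665 mmHg


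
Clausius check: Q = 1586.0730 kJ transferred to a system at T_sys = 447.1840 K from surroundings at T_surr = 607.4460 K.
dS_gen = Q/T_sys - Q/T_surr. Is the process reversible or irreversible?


dS_sys = 1586.0730/447.1840 = 3.5468 kJ/K
dS_surr = -1586.0730/607.4460 = -2.6111 kJ/K
dS_gen = 3.5468 - 2.6111 = 0.9357 kJ/K (irreversible)

dS_gen = 0.9357 kJ/K, irreversible


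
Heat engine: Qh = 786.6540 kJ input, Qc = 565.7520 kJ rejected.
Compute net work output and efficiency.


W = 786.6540 - 565.7520 = 220.9020 kJ
eta = 220.9020 / 786.6540 = 0.2808 = 28.0812%

W = 220.9020 kJ, eta = 28.0812%


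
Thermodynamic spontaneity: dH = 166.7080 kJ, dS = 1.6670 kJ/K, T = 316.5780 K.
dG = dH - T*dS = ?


T*dS = 316.5780 * 1.6670 = 527.7355 kJ
dG = 166.7080 - 527.7355 = -361.0275 kJ (spontaneous)

dG = -361.0275 kJ, spontaneous


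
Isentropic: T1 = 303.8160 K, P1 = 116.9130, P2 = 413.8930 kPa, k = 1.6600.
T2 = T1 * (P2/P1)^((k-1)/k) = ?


(k-1)/k = 0.3976
(P2/P1)^exp = 1.6531
T2 = 303.8160 * 1.6531 = 502.2244 K

502.2244 K


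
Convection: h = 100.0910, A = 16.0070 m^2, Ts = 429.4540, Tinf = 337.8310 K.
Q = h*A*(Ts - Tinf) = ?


dT = 91.6230 K
Q = 100.0910 * 16.0070 * 91.6230 = 146794.3976 W

146794.3976 W


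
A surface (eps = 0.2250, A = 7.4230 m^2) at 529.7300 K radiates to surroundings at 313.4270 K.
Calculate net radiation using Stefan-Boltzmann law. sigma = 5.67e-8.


T^4 = 7.8744e+10
Tsurr^4 = 9.6504e+09
Q = 0.2250 * 5.67e-8 * 7.4230 * 6.9094e+10 = 6543.1026 W

6543.1026 W


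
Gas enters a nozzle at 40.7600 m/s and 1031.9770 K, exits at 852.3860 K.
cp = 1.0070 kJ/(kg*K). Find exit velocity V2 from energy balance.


dT = 179.5910 K
2*cp*1000*dT = 361696.2740
V1^2 = 1661.3776
V2 = sqrt(363357.6516) = 602.7915 m/s

602.7915 m/s


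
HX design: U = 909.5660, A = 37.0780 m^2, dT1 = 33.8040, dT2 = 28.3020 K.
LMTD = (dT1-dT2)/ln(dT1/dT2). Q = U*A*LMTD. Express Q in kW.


LMTD = 30.9716 K
Q = 909.5660 * 37.0780 * 30.9716 = 1044513.4697 W = 1044.5135 kW

1044.5135 kW


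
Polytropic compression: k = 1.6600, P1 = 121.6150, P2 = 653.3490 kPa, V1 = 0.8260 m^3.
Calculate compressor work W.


(k-1)/k = 0.3976
(P2/P1)^exp = 1.9512
W = 2.5152 * 121.6150 * 0.8260 * (1.9512 - 1) = 240.3296 kJ

240.3296 kJ


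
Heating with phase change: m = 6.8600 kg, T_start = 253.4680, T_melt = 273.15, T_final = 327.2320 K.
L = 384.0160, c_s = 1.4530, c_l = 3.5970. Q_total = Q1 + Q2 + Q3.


Q1 (sensible, solid) = 6.8600 * 1.4530 * 19.6820 = 196.1819 kJ
Q2 (latent) = 6.8600 * 384.0160 = 2634.3498 kJ
Q3 (sensible, liquid) = 6.8600 * 3.5970 * 54.0820 = 1334.4961 kJ
Q_total = 4165.0277 kJ

4165.0277 kJ


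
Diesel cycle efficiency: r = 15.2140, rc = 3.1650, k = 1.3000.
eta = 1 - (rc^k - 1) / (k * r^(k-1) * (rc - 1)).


r^(k-1) = 2.2629
rc^k = 4.4718
eta = 0.4549 = 45.4889%

45.4889%


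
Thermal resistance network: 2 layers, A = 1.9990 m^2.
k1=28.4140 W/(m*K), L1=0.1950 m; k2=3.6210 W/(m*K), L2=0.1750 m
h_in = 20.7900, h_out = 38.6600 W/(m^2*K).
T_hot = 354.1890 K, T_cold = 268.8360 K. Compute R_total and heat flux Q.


R_conv_in = 1/(20.7900*1.9990) = 0.0241
R_1 = 0.1950/(28.4140*1.9990) = 0.0034
R_2 = 0.1750/(3.6210*1.9990) = 0.0242
R_conv_out = 1/(38.6600*1.9990) = 0.0129
R_total = 0.0646 K/W
Q = 85.3530 / 0.0646 = 1321.0167 W

R_total = 0.0646 K/W, Q = 1321.0167 W


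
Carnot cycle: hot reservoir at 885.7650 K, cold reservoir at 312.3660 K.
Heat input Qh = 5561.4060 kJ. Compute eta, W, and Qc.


eta = 1 - 312.3660/885.7650 = 0.6473
W = 0.6473 * 5561.4060 = 3600.1701 kJ
Qc = 5561.4060 - 3600.1701 = 1961.2359 kJ

eta = 64.7349%, W = 3600.1701 kJ, Qc = 1961.2359 kJ


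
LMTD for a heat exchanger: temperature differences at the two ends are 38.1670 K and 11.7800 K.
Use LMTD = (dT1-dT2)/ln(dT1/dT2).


dT1/dT2 = 3.2400
ln(dT1/dT2) = 1.1756
LMTD = 26.3870 / 1.1756 = 22.4462 K

22.4462 K


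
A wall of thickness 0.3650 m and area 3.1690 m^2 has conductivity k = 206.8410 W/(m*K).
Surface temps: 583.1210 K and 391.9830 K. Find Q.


dT = 191.1380 K
Q = 206.8410 * 3.1690 * 191.1380 / 0.3650 = 343251.9719 W

343251.9719 W


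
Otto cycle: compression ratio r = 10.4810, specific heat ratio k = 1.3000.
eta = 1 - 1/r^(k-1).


r^(k-1) = 2.0236
eta = 1 - 1/2.0236 = 0.5058 = 50.5827%

50.5827%


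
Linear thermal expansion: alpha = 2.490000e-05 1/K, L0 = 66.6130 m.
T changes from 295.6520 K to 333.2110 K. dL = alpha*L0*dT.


dT = 37.5590 K
dL = 2.490000e-05 * 66.6130 * 37.5590 = 0.062298 m
L_final = 66.675298 m

dL = 0.062298 m


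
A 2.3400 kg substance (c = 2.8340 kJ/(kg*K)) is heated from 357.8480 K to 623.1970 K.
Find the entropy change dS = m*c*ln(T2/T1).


T2/T1 = 1.7415
ln(T2/T1) = 0.5548
dS = 2.3400 * 2.8340 * 0.5548 = 3.6789 kJ/K

3.6789 kJ/K


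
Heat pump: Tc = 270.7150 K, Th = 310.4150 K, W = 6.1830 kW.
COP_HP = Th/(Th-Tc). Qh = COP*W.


COP = 310.4150 / 39.7000 = 7.8190
Qh = 7.8190 * 6.1830 = 48.3450 kW

COP = 7.8190, Qh = 48.3450 kW


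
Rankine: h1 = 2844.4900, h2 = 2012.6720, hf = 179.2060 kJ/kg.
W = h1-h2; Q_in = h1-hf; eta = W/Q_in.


W = 831.8180 kJ/kg
Q_in = 2665.2840 kJ/kg
eta = 0.3121 = 31.2094%

eta = 31.2094%


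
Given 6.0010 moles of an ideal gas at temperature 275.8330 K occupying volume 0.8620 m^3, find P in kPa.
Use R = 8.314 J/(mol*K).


P = nRT/V = 6.0010 * 8.314 * 275.8330 / 0.8620
= 13761.9466 / 0.8620 = 15965.1353 Pa = 15.9651 kPa

15.9651 kPa


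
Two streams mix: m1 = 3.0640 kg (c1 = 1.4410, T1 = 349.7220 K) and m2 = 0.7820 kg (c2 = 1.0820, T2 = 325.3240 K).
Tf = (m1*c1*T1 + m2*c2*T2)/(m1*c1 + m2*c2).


num = 1819.3654
den = 5.2613
Tf = 345.7983 K

345.7983 K


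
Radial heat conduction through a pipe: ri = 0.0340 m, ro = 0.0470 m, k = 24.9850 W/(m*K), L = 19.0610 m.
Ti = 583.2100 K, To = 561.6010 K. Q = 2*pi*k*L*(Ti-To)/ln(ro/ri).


dT = 21.6090 K
ln(ro/ri) = 0.3238
Q = 2*pi*24.9850*19.0610*21.6090 / 0.3238 = 199700.9182 W

199700.9182 W


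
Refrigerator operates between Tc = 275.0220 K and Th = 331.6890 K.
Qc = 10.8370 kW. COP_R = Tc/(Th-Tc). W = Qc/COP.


COP = 275.0220 / 56.6670 = 4.8533
W = 10.8370 / 4.8533 = 2.2329 kW

COP = 4.8533, W = 2.2329 kW


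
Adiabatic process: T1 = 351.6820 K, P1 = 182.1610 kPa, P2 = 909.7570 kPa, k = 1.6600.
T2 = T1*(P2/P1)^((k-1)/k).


(k-1)/k = 0.3976
(P2/P1)^exp = 1.8954
T2 = 351.6820 * 1.8954 = 666.5843 K

666.5843 K


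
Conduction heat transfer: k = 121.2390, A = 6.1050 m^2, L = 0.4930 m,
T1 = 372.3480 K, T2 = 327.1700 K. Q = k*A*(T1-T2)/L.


dT = 45.1780 K
Q = 121.2390 * 6.1050 * 45.1780 / 0.4930 = 67827.8570 W

67827.8570 W


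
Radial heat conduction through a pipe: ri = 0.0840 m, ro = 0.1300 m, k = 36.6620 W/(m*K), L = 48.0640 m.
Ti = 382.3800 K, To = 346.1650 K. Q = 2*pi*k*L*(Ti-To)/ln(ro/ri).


dT = 36.2150 K
ln(ro/ri) = 0.4367
Q = 2*pi*36.6620*48.0640*36.2150 / 0.4367 = 918128.9382 W

918128.9382 W


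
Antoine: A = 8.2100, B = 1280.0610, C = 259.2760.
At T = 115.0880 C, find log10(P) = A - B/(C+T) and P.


C+T = 374.3640
B/(C+T) = 3.4193
log10(P) = 8.2100 - 3.4193 = 4.7907
P = 10^4.7907 = 61759.6570 mmHg

61759.6570 mmHg


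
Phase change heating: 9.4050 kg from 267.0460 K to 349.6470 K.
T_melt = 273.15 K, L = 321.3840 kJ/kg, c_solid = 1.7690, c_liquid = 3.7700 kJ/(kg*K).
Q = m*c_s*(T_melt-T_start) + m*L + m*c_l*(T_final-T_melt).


Q1 (sensible, solid) = 9.4050 * 1.7690 * 6.1040 = 101.5550 kJ
Q2 (latent) = 9.4050 * 321.3840 = 3022.6165 kJ
Q3 (sensible, liquid) = 9.4050 * 3.7700 * 76.4970 = 2712.3427 kJ
Q_total = 5836.5141 kJ

5836.5141 kJ


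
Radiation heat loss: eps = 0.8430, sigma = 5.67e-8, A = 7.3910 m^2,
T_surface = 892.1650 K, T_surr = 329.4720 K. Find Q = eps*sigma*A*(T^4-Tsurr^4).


T^4 = 6.3355e+11
Tsurr^4 = 1.1783e+10
Q = 0.8430 * 5.67e-8 * 7.3910 * 6.2177e+11 = 219654.9467 W

219654.9467 W


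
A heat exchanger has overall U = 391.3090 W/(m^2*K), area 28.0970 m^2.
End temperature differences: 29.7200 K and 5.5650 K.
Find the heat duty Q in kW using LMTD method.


LMTD = 14.4181 K
Q = 391.3090 * 28.0970 * 14.4181 = 158521.5164 W = 158.5215 kW

158.5215 kW


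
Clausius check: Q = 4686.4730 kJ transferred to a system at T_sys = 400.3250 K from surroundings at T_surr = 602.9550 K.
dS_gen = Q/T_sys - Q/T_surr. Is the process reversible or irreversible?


dS_sys = 4686.4730/400.3250 = 11.7067 kJ/K
dS_surr = -4686.4730/602.9550 = -7.7725 kJ/K
dS_gen = 11.7067 - 7.7725 = 3.9342 kJ/K (irreversible)

dS_gen = 3.9342 kJ/K, irreversible


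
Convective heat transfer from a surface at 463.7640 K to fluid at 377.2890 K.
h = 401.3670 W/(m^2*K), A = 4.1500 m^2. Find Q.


dT = 86.4750 K
Q = 401.3670 * 4.1500 * 86.4750 = 144039.0770 W

144039.0770 W


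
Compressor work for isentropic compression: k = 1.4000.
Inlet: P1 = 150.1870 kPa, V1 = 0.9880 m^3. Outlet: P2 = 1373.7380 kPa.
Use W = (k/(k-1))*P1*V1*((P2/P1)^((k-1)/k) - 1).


(k-1)/k = 0.2857
(P2/P1)^exp = 1.8821
W = 3.5000 * 150.1870 * 0.9880 * (1.8821 - 1) = 458.1299 kJ

458.1299 kJ


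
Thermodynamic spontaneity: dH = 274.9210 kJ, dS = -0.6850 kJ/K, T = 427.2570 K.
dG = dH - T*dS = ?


T*dS = 427.2570 * -0.6850 = -292.6710 kJ
dG = 274.9210 + 292.6710 = 567.5920 kJ (non-spontaneous)

dG = 567.5920 kJ, non-spontaneous


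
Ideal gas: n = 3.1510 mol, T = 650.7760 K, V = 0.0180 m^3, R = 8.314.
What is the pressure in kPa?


P = nRT/V = 3.1510 * 8.314 * 650.7760 / 0.0180
= 17048.6483 / 0.0180 = 947147.1274 Pa = 947.1471 kPa

947.1471 kPa


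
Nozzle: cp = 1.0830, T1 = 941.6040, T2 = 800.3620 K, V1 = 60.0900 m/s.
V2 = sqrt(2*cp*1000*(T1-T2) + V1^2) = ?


dT = 141.2420 K
2*cp*1000*dT = 305930.1720
V1^2 = 3610.8081
V2 = sqrt(309540.9801) = 556.3641 m/s

556.3641 m/s


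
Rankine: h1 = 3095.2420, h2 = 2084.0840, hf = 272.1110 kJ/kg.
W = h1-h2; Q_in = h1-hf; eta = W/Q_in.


W = 1011.1580 kJ/kg
Q_in = 2823.1310 kJ/kg
eta = 0.3582 = 35.8169%

eta = 35.8169%


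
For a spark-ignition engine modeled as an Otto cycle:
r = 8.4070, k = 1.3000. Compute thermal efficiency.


r^(k-1) = 1.8941
eta = 1 - 1/1.8941 = 0.4720 = 47.2032%

47.2032%


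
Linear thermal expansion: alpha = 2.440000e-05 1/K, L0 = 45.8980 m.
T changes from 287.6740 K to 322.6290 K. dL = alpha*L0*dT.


dT = 34.9550 K
dL = 2.440000e-05 * 45.8980 * 34.9550 = 0.039146 m
L_final = 45.937146 m

dL = 0.039146 m


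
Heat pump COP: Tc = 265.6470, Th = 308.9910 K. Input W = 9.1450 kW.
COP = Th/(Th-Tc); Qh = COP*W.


COP = 308.9910 / 43.3440 = 7.1288
Qh = 7.1288 * 9.1450 = 65.1929 kW

COP = 7.1288, Qh = 65.1929 kW


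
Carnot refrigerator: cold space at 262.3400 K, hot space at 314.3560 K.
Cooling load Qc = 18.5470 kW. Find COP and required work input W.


COP = 262.3400 / 52.0160 = 5.0434
W = 18.5470 / 5.0434 = 3.6774 kW

COP = 5.0434, W = 3.6774 kW


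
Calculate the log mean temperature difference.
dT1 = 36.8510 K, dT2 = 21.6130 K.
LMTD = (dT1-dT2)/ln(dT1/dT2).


dT1/dT2 = 1.7050
ln(dT1/dT2) = 0.5336
LMTD = 15.2380 / 0.5336 = 28.5576 K

28.5576 K


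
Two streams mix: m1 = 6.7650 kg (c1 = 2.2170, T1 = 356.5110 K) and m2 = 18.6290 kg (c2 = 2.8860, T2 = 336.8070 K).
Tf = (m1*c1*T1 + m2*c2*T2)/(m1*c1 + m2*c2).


num = 23454.8075
den = 68.7613
Tf = 341.1048 K

341.1048 K


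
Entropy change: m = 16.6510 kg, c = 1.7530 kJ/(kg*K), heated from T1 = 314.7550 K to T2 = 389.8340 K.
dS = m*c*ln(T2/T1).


T2/T1 = 1.2385
ln(T2/T1) = 0.2139
dS = 16.6510 * 1.7530 * 0.2139 = 6.2443 kJ/K

6.2443 kJ/K


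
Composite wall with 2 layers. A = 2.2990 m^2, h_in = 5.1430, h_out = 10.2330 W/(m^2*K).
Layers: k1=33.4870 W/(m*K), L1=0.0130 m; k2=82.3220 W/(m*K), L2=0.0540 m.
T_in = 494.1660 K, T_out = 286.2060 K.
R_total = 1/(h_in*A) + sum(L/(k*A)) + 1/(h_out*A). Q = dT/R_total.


R_conv_in = 1/(5.1430*2.2990) = 0.0846
R_1 = 0.0130/(33.4870*2.2990) = 0.0002
R_2 = 0.0540/(82.3220*2.2990) = 0.0003
R_conv_out = 1/(10.2330*2.2990) = 0.0425
R_total = 0.1275 K/W
Q = 207.9600 / 0.1275 = 1630.5928 W

R_total = 0.1275 K/W, Q = 1630.5928 W


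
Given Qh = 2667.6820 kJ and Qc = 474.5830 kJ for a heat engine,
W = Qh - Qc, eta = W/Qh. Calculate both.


W = 2667.6820 - 474.5830 = 2193.0990 kJ
eta = 2193.0990 / 2667.6820 = 0.8221 = 82.2099%

W = 2193.0990 kJ, eta = 82.2099%


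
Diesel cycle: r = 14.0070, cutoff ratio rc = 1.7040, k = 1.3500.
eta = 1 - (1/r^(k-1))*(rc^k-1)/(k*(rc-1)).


r^(k-1) = 2.5190
rc^k = 2.0534
eta = 0.5600 = 55.9966%

55.9966%


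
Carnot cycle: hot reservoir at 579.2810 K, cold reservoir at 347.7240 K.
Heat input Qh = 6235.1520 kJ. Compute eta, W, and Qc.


eta = 1 - 347.7240/579.2810 = 0.3997
W = 0.3997 * 6235.1520 = 2492.3881 kJ
Qc = 6235.1520 - 2492.3881 = 3742.7639 kJ

eta = 39.9732%, W = 2492.3881 kJ, Qc = 3742.7639 kJ


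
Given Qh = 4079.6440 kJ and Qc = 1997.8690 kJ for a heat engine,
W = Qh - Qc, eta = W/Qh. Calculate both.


W = 4079.6440 - 1997.8690 = 2081.7750 kJ
eta = 2081.7750 / 4079.6440 = 0.5103 = 51.0283%

W = 2081.7750 kJ, eta = 51.0283%


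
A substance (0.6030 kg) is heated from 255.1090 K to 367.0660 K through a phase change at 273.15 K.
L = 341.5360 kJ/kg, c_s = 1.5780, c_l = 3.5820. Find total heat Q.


Q1 (sensible, solid) = 0.6030 * 1.5780 * 18.0410 = 17.1666 kJ
Q2 (latent) = 0.6030 * 341.5360 = 205.9462 kJ
Q3 (sensible, liquid) = 0.6030 * 3.5820 * 93.9160 = 202.8535 kJ
Q_total = 425.9663 kJ

425.9663 kJ


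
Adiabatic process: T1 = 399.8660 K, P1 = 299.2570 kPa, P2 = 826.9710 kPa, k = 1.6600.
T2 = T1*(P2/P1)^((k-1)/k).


(k-1)/k = 0.3976
(P2/P1)^exp = 1.4980
T2 = 399.8660 * 1.4980 = 599.0032 K

599.0032 K


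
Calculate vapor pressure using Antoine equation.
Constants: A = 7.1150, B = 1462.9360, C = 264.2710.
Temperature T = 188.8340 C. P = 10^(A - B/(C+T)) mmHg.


C+T = 453.1050
B/(C+T) = 3.2287
log10(P) = 7.1150 - 3.2287 = 3.8863
P = 10^3.8863 = 7696.7801 mmHg

7696.7801 mmHg


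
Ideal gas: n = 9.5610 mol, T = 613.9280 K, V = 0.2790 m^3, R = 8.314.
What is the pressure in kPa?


P = nRT/V = 9.5610 * 8.314 * 613.9280 / 0.2790
= 48801.2313 / 0.2790 = 174914.8074 Pa = 174.9148 kPa

174.9148 kPa


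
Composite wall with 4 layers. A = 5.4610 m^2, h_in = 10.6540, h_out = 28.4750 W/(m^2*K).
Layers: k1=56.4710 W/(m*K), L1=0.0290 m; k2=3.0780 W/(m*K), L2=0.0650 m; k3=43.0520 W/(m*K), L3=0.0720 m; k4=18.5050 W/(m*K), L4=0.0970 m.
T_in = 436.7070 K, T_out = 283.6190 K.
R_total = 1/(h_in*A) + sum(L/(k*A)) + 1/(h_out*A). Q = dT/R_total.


R_conv_in = 1/(10.6540*5.4610) = 0.0172
R_1 = 0.0290/(56.4710*5.4610) = 9.4037e-05
R_2 = 0.0650/(3.0780*5.4610) = 0.0039
R_3 = 0.0720/(43.0520*5.4610) = 0.0003
R_4 = 0.0970/(18.5050*5.4610) = 0.0010
R_conv_out = 1/(28.4750*5.4610) = 0.0064
R_total = 0.0288 K/W
Q = 153.0880 / 0.0288 = 5307.1683 W

R_total = 0.0288 K/W, Q = 5307.1683 W


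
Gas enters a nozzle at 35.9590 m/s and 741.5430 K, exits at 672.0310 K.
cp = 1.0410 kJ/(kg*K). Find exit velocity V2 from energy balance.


dT = 69.5120 K
2*cp*1000*dT = 144723.9840
V1^2 = 1293.0497
V2 = sqrt(146017.0337) = 382.1218 m/s

382.1218 m/s


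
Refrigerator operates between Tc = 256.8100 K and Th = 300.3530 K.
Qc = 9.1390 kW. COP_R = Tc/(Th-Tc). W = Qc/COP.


COP = 256.8100 / 43.5430 = 5.8978
W = 9.1390 / 5.8978 = 1.5495 kW

COP = 5.8978, W = 1.5495 kW


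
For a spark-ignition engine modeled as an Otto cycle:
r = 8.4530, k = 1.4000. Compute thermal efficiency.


r^(k-1) = 2.3486
eta = 1 - 1/2.3486 = 0.5742 = 57.4210%

57.4210%


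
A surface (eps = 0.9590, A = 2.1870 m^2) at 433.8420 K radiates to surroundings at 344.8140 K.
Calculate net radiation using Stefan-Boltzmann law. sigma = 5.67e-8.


T^4 = 3.5426e+10
Tsurr^4 = 1.4136e+10
Q = 0.9590 * 5.67e-8 * 2.1870 * 2.1290e+10 = 2531.7717 W

2531.7717 W


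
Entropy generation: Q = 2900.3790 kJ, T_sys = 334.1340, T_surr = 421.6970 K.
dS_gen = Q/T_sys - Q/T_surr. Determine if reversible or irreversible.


dS_sys = 2900.3790/334.1340 = 8.6803 kJ/K
dS_surr = -2900.3790/421.6970 = -6.8779 kJ/K
dS_gen = 8.6803 - 6.8779 = 1.8024 kJ/K (irreversible)

dS_gen = 1.8024 kJ/K, irreversible


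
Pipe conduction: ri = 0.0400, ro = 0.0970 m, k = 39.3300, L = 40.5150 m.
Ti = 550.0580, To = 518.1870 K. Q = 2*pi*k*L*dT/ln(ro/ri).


dT = 31.8710 K
ln(ro/ri) = 0.8858
Q = 2*pi*39.3300*40.5150*31.8710 / 0.8858 = 360217.0098 W

360217.0098 W
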